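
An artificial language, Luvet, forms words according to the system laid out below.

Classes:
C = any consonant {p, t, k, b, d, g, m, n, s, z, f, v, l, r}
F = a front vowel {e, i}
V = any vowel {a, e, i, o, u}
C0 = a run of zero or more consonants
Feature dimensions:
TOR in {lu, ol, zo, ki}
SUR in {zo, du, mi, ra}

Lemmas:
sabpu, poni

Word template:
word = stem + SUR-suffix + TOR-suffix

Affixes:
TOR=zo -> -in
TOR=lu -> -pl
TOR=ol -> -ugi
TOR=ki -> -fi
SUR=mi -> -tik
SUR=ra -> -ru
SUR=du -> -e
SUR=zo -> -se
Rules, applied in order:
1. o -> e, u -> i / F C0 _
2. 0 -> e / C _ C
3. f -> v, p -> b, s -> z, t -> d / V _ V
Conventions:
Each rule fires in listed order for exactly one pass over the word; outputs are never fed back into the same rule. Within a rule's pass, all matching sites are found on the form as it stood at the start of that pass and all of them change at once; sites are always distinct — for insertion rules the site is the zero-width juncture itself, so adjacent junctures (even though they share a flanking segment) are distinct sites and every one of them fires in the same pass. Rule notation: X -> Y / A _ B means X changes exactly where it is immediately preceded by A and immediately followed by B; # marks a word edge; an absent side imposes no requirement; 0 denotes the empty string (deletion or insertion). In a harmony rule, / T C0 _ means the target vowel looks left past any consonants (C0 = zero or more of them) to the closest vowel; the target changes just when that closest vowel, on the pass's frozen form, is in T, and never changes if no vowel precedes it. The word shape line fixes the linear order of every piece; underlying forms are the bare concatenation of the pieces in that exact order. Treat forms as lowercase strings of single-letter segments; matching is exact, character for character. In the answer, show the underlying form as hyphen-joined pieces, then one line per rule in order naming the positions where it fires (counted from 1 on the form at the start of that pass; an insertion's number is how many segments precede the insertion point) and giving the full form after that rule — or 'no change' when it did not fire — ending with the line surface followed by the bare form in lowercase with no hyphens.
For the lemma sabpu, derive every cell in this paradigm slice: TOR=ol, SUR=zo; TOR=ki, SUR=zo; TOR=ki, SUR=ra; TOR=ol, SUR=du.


cell TOR=ol, SUR=zo:
underlying: sabpu-se-ugi
1. o -> e, u -> i / F C0 _: fires at position(s) 8: sabpuseigi
2. 0 -> e / C _ C: inserts after position(s) 3: sabepuseigi
3. f -> v, p -> b, s -> z, t -> d / V _ V: fires at position(s) 5, 7: sabebuzeigi
surface: sabebuzeigi

cell TOR=ki, SUR=zo:
underlying: sabpu-se-fi
1. o -> e, u -> i / F C0 _: no change
2. 0 -> e / C _ C: inserts after position(s) 3: sabepusefi
3. f -> v, p -> b, s -> z, t -> d / V _ V: fires at position(s) 5, 7, 9: sabebuzevi
surface: sabebuzevi

cell TOR=ki, SUR=ra:
underlying: sabpu-ru-fi
1. o -> e, u -> i / F C0 _: no change
2. 0 -> e / C _ C: inserts after position(s) 3: sabepurufi
3. f -> v, p -> b, s -> z, t -> d / V _ V: fires at position(s) 5, 9: sabeburuvi
surface: sabeburuvi

cell TOR=ol, SUR=du:
underlying: sabpu-e-ugi
1. o -> e, u -> i / F C0 _: fires at position(s) 7: sabpueigi
2. 0 -> e / C _ C: inserts after position(s) 3: sabepueigi
3. f -> v, p -> b, s -> z, t -> d / V _ V: fires at position(s) 5: sabebueigi
surface: sabebueigi


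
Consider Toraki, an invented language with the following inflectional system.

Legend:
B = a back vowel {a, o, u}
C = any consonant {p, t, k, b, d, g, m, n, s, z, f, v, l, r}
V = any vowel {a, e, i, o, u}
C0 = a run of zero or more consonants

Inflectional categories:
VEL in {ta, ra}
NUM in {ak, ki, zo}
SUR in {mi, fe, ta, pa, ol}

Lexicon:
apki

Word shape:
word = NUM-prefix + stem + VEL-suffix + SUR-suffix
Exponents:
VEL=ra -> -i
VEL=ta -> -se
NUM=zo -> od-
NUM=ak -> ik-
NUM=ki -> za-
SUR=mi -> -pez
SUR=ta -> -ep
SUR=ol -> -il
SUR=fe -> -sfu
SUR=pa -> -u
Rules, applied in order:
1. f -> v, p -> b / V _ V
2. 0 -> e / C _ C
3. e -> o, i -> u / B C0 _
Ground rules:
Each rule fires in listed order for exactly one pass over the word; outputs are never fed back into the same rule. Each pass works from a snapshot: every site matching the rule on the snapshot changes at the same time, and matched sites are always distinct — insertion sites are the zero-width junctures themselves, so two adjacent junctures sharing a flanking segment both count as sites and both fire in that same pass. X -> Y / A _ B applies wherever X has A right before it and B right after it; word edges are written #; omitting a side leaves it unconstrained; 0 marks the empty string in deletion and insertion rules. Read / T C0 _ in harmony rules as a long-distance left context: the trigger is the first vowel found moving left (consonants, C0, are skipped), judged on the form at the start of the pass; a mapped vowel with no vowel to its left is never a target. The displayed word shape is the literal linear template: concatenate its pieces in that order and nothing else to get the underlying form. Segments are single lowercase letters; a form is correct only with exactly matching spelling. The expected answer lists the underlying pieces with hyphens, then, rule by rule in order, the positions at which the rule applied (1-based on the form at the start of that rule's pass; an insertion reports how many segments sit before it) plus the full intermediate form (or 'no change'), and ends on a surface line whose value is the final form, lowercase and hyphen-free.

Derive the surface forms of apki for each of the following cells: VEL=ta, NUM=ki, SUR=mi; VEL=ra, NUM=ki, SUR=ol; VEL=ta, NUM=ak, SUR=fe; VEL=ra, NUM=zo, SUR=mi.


cell VEL=ta, NUM=ki, SUR=mi:
underlying: za-apki-se-pez
1. f -> v, p -> b / V _ V: fires at position(s) 9: zaapkisebez
2. 0 -> e / C _ C: inserts after position(s) 4: zaapekisebez
3. e -> o, i -> u / B C0 _: fires at position(s) 5: zaapokisebez
surface: zaapokisebez

cell VEL=ra, NUM=ki, SUR=ol:
underlying: za-apki-i-il
1. f -> v, p -> b / V _ V: no change
2. 0 -> e / C _ C: inserts after position(s) 4: zaapekiiil
3. e -> o, i -> u / B C0 _: fires at position(s) 5: zaapokiiil
surface: zaapokiiil

cell VEL=ta, NUM=ak, SUR=fe:
underlying: ik-apki-se-sfu
1. f -> v, p -> b / V _ V: no change
2. 0 -> e / C _ C: inserts after position(s) 4, 9: ikapekisesefu
3. e -> o, i -> u / B C0 _: fires at position(s) 5: ikapokisesefu
surface: ikapokisesefu

cell VEL=ra, NUM=zo, SUR=mi:
underlying: od-apki-i-pez
1. f -> v, p -> b / V _ V: fires at position(s) 8: odapkiibez
2. 0 -> e / C _ C: inserts after position(s) 4: odapekiibez
3. e -> o, i -> u / B C0 _: fires at position(s) 5: odapokiibez
surface: odapokiibez


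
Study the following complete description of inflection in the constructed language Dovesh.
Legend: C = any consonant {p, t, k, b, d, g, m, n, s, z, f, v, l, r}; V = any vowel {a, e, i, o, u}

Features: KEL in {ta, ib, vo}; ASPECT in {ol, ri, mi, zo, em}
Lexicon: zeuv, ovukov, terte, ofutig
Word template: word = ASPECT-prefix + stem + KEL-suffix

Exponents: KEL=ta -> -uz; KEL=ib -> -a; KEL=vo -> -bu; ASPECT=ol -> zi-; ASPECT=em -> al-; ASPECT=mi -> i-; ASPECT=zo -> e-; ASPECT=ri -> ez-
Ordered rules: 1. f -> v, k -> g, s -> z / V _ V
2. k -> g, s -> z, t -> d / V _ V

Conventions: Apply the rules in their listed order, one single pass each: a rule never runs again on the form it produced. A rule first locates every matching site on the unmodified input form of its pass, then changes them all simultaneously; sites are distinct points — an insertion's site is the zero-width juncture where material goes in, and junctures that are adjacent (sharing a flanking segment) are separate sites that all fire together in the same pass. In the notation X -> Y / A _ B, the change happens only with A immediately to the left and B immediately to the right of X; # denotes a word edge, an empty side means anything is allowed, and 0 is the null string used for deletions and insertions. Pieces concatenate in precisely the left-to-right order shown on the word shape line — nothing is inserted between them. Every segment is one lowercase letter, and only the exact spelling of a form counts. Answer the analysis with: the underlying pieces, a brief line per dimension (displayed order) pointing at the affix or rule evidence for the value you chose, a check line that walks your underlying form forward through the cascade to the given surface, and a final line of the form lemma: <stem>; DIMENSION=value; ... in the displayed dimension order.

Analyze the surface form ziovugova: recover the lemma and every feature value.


underlying: zi-ovukov-a
KEL=ib - signalled by the affix -a
ASPECT=ol - signalled by the affix zi-
check: ziovukova -> ziovugova -> ziovugova
lemma: ovukov; KEL=ib; ASPECT=ol


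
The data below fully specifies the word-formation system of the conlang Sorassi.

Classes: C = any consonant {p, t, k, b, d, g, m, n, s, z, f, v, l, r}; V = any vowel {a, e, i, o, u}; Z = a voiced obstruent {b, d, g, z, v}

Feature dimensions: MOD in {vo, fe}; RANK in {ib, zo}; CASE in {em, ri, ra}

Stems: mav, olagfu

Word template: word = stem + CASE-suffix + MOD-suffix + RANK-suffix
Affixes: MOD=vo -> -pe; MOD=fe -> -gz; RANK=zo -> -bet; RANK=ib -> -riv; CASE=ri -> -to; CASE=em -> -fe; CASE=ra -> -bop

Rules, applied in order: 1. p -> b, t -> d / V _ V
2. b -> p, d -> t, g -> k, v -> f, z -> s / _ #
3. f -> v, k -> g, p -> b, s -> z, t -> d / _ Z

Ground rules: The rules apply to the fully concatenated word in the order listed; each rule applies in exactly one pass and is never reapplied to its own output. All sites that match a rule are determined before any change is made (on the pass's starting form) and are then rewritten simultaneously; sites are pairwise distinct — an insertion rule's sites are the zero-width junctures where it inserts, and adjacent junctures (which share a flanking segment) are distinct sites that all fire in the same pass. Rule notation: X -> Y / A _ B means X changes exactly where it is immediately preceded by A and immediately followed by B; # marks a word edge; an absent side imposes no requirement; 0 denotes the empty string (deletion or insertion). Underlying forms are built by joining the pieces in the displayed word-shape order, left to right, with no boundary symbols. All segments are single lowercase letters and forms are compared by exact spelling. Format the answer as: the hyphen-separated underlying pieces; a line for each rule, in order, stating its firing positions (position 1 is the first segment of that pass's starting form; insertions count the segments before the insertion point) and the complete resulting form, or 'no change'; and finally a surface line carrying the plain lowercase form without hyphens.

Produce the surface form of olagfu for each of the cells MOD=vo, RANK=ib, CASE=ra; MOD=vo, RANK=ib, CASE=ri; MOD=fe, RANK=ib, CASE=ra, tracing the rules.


cell MOD=vo, RANK=ib, CASE=ra:
underlying: olagfu-bop-pe-riv
1. p -> b, t -> d / V _ V: no change
2. b -> p, d -> t, g -> k, v -> f, z -> s / _ #: fires at position(s) 14: olagfubopperif
3. f -> v, k -> g, p -> b, s -> z, t -> d / _ Z: no change
surface: olagfubopperif

cell MOD=vo, RANK=ib, CASE=ri:
underlying: olagfu-to-pe-riv
1. p -> b, t -> d / V _ V: fires at position(s) 7, 9: olagfudoberiv
2. b -> p, d -> t, g -> k, v -> f, z -> s / _ #: fires at position(s) 13: olagfudoberif
3. f -> v, k -> g, p -> b, s -> z, t -> d / _ Z: no change
surface: olagfudoberif

cell MOD=fe, RANK=ib, CASE=ra:
underlying: olagfu-bop-gz-riv
1. p -> b, t -> d / V _ V: no change
2. b -> p, d -> t, g -> k, v -> f, z -> s / _ #: fires at position(s) 14: olagfubopgzrif
3. f -> v, k -> g, p -> b, s -> z, t -> d / _ Z: fires at position(s) 9: olagfubobgzrif
surface: olagfubobgzrif


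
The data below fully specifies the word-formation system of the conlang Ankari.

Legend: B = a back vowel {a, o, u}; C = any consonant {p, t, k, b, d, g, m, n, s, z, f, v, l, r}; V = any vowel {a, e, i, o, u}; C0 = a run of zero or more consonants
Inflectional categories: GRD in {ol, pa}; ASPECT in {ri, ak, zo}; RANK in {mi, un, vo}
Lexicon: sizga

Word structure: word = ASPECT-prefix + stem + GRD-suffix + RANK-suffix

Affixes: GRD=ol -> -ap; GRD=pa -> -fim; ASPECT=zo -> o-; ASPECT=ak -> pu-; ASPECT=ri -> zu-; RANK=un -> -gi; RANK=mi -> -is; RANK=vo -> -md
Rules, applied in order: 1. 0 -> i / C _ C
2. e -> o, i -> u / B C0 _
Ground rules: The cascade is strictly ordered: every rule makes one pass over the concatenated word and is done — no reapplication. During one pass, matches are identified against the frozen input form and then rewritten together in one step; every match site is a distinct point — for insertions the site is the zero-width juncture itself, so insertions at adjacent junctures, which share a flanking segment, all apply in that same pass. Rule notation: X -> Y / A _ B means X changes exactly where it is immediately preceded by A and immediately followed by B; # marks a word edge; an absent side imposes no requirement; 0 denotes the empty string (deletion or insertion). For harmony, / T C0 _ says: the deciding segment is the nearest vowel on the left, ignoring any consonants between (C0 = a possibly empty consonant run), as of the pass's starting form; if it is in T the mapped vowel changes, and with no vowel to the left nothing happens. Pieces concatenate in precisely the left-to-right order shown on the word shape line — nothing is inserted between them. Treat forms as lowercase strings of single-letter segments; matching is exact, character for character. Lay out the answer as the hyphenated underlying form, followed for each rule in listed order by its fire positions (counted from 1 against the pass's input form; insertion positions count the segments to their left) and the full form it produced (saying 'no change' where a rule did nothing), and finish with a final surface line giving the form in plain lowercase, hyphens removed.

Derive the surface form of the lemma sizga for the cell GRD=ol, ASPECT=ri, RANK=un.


underlying: zu-sizga-ap-gi
1. 0 -> i / C _ C: inserts after position(s) 5, 9: zusizigaapigi
2. e -> o, i -> u / B C0 _: fires at position(s) 4, 11: zusuzigaapugi
surface: zusuzigaapugi


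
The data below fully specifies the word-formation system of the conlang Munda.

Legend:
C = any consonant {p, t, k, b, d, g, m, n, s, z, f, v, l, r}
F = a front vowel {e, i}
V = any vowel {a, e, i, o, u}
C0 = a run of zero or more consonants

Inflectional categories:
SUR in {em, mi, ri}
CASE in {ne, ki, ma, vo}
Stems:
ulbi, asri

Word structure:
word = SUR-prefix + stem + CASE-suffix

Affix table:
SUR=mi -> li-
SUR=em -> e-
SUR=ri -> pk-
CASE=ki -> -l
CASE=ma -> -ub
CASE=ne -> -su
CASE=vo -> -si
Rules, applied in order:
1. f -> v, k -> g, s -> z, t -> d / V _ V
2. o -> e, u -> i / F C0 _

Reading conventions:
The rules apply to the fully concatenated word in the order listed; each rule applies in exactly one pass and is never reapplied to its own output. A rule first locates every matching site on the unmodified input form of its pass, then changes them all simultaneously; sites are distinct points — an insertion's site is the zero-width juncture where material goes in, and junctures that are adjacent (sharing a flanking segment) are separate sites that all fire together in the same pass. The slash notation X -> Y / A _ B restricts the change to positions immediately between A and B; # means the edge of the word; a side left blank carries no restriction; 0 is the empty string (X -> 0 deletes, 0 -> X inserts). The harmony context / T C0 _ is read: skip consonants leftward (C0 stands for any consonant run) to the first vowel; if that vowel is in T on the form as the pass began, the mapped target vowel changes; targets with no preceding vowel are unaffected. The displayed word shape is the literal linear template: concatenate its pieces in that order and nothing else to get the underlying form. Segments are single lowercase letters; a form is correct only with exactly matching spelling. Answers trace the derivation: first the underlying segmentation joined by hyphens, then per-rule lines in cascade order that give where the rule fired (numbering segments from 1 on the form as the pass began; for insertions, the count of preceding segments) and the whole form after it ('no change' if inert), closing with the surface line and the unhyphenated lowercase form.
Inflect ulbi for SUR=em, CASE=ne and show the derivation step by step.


underlying: e-ulbi-su
1. f -> v, k -> g, s -> z, t -> d / V _ V: fires at position(s) 6: eulbizu
2. o -> e, u -> i / F C0 _: fires at position(s) 2, 7: eilbizi
surface: eilbizi


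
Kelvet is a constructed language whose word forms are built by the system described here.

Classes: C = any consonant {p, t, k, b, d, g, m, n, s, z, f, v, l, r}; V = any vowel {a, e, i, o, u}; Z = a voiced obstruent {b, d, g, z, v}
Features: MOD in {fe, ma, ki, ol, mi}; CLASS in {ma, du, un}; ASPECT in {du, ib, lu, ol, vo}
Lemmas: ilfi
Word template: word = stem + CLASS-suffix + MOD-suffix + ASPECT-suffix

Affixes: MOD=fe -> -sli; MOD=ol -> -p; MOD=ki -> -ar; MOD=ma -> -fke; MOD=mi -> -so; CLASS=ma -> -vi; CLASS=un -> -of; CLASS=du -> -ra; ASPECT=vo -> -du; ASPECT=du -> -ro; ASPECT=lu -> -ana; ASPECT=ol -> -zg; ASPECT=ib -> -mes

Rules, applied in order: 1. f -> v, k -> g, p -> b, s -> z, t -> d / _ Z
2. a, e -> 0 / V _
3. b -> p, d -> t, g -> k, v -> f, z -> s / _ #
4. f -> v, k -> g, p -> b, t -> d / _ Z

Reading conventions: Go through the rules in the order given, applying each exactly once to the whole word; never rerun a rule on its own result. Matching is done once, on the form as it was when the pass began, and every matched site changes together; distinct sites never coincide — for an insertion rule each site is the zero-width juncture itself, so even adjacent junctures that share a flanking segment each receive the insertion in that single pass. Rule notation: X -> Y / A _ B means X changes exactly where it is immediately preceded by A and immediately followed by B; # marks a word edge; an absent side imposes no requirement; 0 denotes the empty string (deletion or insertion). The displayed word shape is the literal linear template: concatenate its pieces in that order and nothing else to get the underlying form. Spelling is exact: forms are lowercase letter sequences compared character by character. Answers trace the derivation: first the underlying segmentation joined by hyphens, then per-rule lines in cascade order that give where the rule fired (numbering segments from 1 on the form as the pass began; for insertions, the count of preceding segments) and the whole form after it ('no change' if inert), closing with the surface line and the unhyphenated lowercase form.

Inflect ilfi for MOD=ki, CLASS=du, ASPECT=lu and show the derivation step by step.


underlying: ilfi-ra-ar-ana
1. f -> v, k -> g, p -> b, s -> z, t -> d / _ Z: no change
2. a, e -> 0 / V _: fires at position(s) 7: ilfirarana
3. b -> p, d -> t, g -> k, v -> f, z -> s / _ #: no change
4. f -> v, k -> g, p -> b, t -> d / _ Z: no change
surface: ilfirarana


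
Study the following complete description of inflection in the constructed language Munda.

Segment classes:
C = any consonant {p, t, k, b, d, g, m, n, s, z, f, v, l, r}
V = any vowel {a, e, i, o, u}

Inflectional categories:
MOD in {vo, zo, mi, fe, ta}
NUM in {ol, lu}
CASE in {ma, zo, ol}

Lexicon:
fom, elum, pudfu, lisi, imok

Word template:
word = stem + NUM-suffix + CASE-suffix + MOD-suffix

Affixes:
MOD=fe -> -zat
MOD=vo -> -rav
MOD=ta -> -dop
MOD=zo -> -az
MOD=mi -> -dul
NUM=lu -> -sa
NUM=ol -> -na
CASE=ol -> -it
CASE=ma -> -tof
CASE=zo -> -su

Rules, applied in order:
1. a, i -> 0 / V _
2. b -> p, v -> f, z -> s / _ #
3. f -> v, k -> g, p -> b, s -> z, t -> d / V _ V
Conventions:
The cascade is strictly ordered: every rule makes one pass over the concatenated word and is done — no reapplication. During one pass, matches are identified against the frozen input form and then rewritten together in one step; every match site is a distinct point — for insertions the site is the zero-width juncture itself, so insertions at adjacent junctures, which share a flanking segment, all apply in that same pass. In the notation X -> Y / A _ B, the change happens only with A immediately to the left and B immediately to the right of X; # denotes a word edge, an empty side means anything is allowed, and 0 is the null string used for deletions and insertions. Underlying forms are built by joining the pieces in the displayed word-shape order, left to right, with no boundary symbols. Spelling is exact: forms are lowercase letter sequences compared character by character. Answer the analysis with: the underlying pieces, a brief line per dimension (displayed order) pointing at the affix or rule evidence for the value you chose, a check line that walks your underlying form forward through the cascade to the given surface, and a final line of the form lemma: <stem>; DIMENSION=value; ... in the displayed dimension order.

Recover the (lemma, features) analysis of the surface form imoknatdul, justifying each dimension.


underlying: imok-na-it-dul
MOD=mi - signalled by the affix -dul
NUM=ol - signalled by the affix -na
CASE=ol - signalled by the affix -it
check: imoknaitdul -> imoknatdul -> imoknatdul -> imoknatdul
lemma: imok; MOD=mi; NUM=ol; CASE=ol


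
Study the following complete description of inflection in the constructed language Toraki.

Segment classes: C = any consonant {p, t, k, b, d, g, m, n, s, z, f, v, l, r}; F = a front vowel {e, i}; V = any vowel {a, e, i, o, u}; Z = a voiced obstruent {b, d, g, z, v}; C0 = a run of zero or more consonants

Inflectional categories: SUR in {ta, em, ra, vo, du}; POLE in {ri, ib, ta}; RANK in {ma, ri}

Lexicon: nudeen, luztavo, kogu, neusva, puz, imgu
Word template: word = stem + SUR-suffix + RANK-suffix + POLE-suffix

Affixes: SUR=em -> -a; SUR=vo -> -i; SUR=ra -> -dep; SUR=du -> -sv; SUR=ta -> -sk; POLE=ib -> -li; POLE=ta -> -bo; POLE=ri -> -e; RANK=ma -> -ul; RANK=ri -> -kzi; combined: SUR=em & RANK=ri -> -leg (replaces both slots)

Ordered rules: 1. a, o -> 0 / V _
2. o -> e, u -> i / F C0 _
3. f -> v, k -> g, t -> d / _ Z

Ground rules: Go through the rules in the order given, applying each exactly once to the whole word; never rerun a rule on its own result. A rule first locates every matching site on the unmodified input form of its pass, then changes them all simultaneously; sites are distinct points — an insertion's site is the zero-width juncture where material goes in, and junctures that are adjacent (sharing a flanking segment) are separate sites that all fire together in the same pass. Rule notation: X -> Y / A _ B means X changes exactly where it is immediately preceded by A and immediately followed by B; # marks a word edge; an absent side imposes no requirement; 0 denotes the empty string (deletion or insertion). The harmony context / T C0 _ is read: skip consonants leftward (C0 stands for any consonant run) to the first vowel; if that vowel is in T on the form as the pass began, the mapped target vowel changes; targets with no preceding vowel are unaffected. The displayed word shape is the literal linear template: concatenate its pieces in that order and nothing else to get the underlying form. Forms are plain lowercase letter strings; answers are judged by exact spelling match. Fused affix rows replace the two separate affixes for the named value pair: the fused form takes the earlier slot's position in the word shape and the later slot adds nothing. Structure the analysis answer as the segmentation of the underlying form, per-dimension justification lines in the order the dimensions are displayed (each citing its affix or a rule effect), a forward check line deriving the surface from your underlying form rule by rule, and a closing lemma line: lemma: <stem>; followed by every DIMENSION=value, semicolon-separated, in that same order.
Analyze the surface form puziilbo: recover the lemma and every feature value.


underlying: puz-i-ul-bo
SUR=vo - signalled by the affix -i
POLE=ta - signalled by the affix -bo
RANK=ma - signalled by the affix -ul
check: puziulbo -> puziulbo -> puziilbo -> puziilbo
lemma: puz; SUR=vo; POLE=ta; RANK=ma


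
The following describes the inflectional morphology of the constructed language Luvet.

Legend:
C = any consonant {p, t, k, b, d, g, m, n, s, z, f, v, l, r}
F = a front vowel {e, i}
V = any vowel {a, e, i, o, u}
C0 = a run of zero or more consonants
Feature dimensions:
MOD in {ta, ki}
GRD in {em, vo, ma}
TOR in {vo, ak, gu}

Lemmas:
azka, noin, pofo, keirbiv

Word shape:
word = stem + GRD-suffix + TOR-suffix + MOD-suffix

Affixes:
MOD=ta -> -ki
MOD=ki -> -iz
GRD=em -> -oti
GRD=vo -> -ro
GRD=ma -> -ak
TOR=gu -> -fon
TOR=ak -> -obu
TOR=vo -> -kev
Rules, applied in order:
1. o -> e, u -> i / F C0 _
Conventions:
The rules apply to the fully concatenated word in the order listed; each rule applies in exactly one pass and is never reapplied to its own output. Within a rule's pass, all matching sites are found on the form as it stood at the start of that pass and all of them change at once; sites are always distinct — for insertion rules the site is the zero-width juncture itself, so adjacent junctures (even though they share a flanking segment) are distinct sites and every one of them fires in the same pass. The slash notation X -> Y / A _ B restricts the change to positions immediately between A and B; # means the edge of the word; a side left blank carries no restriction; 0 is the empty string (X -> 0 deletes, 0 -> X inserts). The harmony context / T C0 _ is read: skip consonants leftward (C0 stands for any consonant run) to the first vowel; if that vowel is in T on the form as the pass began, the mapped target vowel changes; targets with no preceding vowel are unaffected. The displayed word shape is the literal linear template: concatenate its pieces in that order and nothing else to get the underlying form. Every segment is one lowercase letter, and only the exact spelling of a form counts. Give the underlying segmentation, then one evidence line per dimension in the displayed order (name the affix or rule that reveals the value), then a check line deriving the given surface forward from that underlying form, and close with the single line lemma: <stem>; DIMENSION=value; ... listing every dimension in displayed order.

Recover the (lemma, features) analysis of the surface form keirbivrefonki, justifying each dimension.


underlying: keirbiv-ro-fon-ki
MOD=ta - signalled by the affix -ki
GRD=vo - signalled by the affix -ro
TOR=gu - signalled by the affix -fon
check: keirbivrofonki -> keirbivrefonki
lemma: keirbiv; MOD=ta; GRD=vo; TOR=gu


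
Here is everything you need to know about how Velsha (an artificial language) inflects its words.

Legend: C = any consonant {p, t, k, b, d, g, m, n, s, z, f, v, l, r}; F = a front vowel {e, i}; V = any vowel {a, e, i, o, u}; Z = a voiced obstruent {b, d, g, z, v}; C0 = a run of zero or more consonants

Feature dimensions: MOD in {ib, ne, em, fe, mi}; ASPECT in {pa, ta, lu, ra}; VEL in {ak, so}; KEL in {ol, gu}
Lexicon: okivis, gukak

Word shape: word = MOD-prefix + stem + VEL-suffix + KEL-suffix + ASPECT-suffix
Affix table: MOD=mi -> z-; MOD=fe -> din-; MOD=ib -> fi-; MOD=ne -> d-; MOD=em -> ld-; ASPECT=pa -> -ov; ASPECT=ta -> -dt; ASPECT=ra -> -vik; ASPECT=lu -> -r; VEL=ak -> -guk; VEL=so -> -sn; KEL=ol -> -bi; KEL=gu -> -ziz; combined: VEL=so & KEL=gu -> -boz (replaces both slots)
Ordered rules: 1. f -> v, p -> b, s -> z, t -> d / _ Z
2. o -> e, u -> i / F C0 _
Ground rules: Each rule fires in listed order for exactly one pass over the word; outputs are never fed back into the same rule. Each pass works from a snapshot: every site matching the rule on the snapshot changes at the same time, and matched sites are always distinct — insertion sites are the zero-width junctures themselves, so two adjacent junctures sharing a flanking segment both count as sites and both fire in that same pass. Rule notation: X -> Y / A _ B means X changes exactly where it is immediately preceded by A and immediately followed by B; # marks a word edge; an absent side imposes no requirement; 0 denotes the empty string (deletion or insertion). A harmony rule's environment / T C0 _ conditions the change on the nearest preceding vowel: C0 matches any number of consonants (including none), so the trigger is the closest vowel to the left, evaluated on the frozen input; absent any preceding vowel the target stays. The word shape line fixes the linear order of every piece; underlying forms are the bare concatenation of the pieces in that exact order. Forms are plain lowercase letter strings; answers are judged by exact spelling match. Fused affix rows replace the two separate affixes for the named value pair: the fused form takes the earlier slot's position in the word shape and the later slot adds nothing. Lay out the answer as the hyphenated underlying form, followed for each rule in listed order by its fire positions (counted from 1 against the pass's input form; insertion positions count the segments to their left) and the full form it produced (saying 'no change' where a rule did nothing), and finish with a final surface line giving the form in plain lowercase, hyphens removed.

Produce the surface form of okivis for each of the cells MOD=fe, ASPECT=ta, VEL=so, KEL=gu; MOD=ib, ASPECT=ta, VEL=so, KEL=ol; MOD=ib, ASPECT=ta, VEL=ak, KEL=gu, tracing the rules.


cell MOD=fe, ASPECT=ta, VEL=so, KEL=gu:
underlying: din-okivis-boz-dt
1. f -> v, p -> b, s -> z, t -> d / _ Z: fires at position(s) 9: dinokivizbozdt
2. o -> e, u -> i / F C0 _: fires at position(s) 4, 11: dinekivizbezdt
surface: dinekivizbezdt

cell MOD=ib, ASPECT=ta, VEL=so, KEL=ol:
underlying: fi-okivis-sn-bi-dt
1. f -> v, p -> b, s -> z, t -> d / _ Z: no change
2. o -> e, u -> i / F C0 _: fires at position(s) 3: fiekivissnbidt
surface: fiekivissnbidt

cell MOD=ib, ASPECT=ta, VEL=ak, KEL=gu:
underlying: fi-okivis-guk-ziz-dt
1. f -> v, p -> b, s -> z, t -> d / _ Z: fires at position(s) 8: fiokivizgukzizdt
2. o -> e, u -> i / F C0 _: fires at position(s) 3, 10: fiekivizgikzizdt
surface: fiekivizgikzizdt


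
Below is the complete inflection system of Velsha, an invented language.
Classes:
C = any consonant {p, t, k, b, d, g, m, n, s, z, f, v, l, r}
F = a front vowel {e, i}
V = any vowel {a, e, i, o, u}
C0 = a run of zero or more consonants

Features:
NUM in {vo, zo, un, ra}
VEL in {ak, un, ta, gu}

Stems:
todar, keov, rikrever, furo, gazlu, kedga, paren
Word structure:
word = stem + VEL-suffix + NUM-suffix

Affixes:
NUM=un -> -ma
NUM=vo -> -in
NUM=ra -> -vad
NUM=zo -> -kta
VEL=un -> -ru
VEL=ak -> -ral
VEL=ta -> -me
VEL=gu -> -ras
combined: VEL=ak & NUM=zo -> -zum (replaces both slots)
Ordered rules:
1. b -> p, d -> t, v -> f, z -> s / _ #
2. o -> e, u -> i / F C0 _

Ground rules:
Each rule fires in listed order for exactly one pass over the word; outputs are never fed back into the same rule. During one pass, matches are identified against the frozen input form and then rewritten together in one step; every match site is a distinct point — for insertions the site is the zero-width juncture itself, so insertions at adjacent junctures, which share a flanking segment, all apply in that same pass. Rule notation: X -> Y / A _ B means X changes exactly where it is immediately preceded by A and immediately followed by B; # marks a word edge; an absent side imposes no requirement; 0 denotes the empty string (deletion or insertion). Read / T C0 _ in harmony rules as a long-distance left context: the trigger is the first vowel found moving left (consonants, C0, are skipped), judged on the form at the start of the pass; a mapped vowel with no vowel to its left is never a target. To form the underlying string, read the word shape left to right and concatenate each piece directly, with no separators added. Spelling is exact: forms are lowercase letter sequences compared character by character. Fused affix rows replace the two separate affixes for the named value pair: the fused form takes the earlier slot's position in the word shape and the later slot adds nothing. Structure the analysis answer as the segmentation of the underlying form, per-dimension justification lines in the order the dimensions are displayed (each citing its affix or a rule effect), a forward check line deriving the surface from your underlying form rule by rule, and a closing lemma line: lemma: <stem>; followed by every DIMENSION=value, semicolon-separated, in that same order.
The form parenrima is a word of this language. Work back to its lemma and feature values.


underlying: paren-ru-ma
NUM=un - signalled by the affix -ma
VEL=un - signalled by the affix -ru
check: parenruma -> parenruma -> parenrima
lemma: paren; NUM=un; VEL=un


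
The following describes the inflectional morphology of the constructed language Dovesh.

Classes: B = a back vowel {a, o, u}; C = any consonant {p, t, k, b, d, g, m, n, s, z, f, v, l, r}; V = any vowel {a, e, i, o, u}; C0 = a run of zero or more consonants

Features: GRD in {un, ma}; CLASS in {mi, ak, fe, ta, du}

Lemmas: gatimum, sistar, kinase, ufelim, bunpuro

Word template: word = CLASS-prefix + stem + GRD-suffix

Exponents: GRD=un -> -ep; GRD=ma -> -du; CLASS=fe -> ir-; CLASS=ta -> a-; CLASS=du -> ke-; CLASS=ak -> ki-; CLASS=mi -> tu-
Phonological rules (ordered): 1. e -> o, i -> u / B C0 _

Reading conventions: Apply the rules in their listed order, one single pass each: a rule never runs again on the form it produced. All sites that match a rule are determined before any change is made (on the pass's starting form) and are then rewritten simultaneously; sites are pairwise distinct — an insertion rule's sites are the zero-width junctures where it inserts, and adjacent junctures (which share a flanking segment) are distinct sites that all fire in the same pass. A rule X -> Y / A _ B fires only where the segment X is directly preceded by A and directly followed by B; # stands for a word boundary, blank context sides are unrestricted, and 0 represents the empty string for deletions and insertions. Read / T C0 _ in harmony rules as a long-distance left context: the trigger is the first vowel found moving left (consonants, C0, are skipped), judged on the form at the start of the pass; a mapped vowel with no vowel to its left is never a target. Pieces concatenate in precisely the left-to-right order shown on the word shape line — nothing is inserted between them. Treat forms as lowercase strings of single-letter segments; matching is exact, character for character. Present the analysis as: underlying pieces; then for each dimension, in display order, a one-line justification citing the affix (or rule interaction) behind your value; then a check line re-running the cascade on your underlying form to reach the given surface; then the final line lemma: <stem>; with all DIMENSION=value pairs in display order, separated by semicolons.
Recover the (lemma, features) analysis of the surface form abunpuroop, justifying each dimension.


underlying: a-bunpuro-ep
GRD=un - signalled by the affix -ep
CLASS=ta - signalled by the affix a-
check: abunpuroep -> abunpuroop
lemma: bunpuro; GRD=un; CLASS=ta


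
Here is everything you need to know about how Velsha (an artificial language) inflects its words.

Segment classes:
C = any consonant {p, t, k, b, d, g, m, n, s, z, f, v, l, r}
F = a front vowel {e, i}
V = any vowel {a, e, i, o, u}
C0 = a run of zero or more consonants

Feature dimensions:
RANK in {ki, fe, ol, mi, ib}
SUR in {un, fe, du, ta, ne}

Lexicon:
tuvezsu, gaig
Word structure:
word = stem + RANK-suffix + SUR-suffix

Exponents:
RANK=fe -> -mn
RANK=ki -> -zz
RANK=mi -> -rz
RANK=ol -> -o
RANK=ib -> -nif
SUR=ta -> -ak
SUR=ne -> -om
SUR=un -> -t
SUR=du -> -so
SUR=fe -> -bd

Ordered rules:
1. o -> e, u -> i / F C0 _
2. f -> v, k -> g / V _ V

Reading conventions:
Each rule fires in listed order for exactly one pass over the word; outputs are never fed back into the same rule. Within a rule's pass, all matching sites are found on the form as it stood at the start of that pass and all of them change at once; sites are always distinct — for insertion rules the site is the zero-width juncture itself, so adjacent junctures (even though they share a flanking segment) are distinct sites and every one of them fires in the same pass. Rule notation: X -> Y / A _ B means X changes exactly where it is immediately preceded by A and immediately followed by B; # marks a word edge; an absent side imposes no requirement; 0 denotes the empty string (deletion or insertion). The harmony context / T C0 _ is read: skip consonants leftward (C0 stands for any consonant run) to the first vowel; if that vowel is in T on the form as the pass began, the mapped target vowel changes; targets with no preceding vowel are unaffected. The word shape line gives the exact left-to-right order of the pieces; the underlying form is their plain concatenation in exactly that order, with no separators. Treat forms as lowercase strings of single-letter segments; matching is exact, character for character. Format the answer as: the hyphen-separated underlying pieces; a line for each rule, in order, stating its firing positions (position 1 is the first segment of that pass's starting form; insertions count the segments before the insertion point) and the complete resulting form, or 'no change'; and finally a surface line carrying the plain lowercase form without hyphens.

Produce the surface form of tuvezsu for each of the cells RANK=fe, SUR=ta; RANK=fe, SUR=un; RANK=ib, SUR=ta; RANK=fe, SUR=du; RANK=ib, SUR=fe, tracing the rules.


cell RANK=fe, SUR=ta:
underlying: tuvezsu-mn-ak
1. o -> e, u -> i / F C0 _: fires at position(s) 7: tuvezsimnak
2. f -> v, k -> g / V _ V: no change
surface: tuvezsimnak

cell RANK=fe, SUR=un:
underlying: tuvezsu-mn-t
1. o -> e, u -> i / F C0 _: fires at position(s) 7: tuvezsimnt
2. f -> v, k -> g / V _ V: no change
surface: tuvezsimnt

cell RANK=ib, SUR=ta:
underlying: tuvezsu-nif-ak
1. o -> e, u -> i / F C0 _: fires at position(s) 7: tuvezsinifak
2. f -> v, k -> g / V _ V: fires at position(s) 10: tuvezsinivak
surface: tuvezsinivak

cell RANK=fe, SUR=du:
underlying: tuvezsu-mn-so
1. o -> e, u -> i / F C0 _: fires at position(s) 7: tuvezsimnso
2. f -> v, k -> g / V _ V: no change
surface: tuvezsimnso

cell RANK=ib, SUR=fe:
underlying: tuvezsu-nif-bd
1. o -> e, u -> i / F C0 _: fires at position(s) 7: tuvezsinifbd
2. f -> v, k -> g / V _ V: no change
surface: tuvezsinifbd


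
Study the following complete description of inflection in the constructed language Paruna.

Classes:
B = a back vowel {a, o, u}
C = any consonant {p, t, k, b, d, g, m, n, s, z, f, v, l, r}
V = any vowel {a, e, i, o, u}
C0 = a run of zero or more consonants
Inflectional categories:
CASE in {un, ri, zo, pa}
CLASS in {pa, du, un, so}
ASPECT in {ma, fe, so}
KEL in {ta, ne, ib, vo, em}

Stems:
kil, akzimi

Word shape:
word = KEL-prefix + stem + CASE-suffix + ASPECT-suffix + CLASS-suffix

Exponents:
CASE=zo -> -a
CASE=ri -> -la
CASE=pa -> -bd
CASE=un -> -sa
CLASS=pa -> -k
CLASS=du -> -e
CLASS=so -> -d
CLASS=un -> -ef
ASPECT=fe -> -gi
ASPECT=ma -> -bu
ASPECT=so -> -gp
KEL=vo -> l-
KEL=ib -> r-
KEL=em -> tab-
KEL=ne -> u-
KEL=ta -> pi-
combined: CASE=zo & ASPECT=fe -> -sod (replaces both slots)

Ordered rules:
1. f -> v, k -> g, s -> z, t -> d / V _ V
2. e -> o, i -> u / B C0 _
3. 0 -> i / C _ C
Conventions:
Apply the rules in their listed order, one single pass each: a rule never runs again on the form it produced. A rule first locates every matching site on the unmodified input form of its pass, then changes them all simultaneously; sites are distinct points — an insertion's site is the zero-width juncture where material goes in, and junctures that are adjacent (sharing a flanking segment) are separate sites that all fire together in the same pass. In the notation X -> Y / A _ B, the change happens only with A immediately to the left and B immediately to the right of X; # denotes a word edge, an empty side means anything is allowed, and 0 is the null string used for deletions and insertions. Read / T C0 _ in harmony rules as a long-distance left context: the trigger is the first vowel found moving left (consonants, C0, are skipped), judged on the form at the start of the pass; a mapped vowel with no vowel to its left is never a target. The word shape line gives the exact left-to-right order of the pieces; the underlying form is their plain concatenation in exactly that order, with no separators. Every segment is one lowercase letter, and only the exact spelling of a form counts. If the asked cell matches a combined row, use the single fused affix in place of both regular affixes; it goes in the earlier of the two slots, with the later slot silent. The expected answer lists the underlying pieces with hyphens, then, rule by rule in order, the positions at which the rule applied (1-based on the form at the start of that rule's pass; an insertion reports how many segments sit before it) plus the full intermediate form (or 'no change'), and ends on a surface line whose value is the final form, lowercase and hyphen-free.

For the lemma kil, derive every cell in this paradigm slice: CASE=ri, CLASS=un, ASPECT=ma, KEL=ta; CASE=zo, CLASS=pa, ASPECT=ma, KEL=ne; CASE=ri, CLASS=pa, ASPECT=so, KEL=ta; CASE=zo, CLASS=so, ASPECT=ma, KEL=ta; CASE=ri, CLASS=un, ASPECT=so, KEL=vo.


cell CASE=ri, CLASS=un, ASPECT=ma, KEL=ta:
underlying: pi-kil-la-bu-ef
1. f -> v, k -> g, s -> z, t -> d / V _ V: fires at position(s) 3: pigillabuef
2. e -> o, i -> u / B C0 _: fires at position(s) 10: pigillabuof
3. 0 -> i / C _ C: inserts after position(s) 5: pigililabuof
surface: pigililabuof

cell CASE=zo, CLASS=pa, ASPECT=ma, KEL=ne:
underlying: u-kil-a-bu-k
1. f -> v, k -> g, s -> z, t -> d / V _ V: fires at position(s) 2: ugilabuk
2. e -> o, i -> u / B C0 _: fires at position(s) 3: ugulabuk
3. 0 -> i / C _ C: no change
surface: ugulabuk

cell CASE=ri, CLASS=pa, ASPECT=so, KEL=ta:
underlying: pi-kil-la-gp-k
1. f -> v, k -> g, s -> z, t -> d / V _ V: fires at position(s) 3: pigillagpk
2. e -> o, i -> u / B C0 _: no change
3. 0 -> i / C _ C: inserts after position(s) 5, 8, 9: pigililagipik
surface: pigililagipik

cell CASE=zo, CLASS=so, ASPECT=ma, KEL=ta:
underlying: pi-kil-a-bu-d
1. f -> v, k -> g, s -> z, t -> d / V _ V: fires at position(s) 3: pigilabud
2. e -> o, i -> u / B C0 _: no change
3. 0 -> i / C _ C: no change
surface: pigilabud

cell CASE=ri, CLASS=un, ASPECT=so, KEL=vo:
underlying: l-kil-la-gp-ef
1. f -> v, k -> g, s -> z, t -> d / V _ V: no change
2. e -> o, i -> u / B C0 _: fires at position(s) 9: lkillagpof
3. 0 -> i / C _ C: inserts after position(s) 1, 4, 7: likililagipof
surface: likililagipof
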